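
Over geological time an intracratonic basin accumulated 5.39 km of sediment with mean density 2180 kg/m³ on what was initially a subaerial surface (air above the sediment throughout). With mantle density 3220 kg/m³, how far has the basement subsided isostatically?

Subaerial load: s = t ρ_sed / ρ_m = 5.39 km × 2180/3220 = 3.65 km.

3.65 km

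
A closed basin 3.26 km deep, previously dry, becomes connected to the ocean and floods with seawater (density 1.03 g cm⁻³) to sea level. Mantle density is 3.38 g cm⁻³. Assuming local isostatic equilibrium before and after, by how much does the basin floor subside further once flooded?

After flooding the water column is d + s deep. Its weight must equal the weight of mantle displaced by the extra subsidence s: (d + s) ρ_w = s ρ_m.
s = d ρ_w / (ρ_m − ρ_w) = 3.26 km × 1.03/(3.38 − 1.03) = 1.43 km.

1.43 km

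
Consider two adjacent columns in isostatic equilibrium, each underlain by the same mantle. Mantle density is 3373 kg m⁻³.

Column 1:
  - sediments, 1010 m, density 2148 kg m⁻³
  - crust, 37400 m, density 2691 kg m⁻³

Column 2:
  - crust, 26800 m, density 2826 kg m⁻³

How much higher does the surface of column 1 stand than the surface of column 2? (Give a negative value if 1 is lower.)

For any compensation level in the mantle, the mantle terms cancel and isostasy reduces to e = (Σt_1 − Σt_2) − (Σ(ρt)_1 − Σ(ρt)_2) / ρ_m.
Σt_1 = 38410 m; Σt_2 = 26800 m; Σ(ρt)_1 = 102812880; Σ(ρt)_2 = 75736800 (in m·kg m⁻³).
e = (38410 − 26800) − (102812880 − 75736800) / 3373 = 3580 m.

3580 m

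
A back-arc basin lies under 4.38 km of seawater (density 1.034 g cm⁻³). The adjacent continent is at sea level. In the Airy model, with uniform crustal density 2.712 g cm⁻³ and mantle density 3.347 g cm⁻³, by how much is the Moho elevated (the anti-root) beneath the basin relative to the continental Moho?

By Archimedes' principle applied to the lithosphere: replacing crust with seawater at the top is compensated by replacing crust with mantle at the base: d (ρ_c − ρ_w) = a (ρ_m − ρ_c).
a = d (ρ_c − ρ_w)/(ρ_m − ρ_c) = 4.38 km × 1.678/0.635 = 11.6 km.

11.6 km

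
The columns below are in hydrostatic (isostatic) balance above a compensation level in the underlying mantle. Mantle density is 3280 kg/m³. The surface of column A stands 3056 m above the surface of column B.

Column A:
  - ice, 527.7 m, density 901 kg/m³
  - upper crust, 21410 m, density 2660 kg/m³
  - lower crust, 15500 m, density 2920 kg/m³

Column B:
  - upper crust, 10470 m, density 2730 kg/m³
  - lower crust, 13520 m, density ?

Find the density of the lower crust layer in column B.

Take the compensation level at the base of the deeper column (depth z_c below the surface of column A) and equate Σ ρ_i t_i down to z_c; mantle fills any gap and the z_c terms cancel.
Column A: 527.7×901 + 21410×2660 + 15500×2920 + (z_c − 37437.7)×3280
Column B: 3056×0 + 10470×2730 + 13520×ρ + (z_c − 3056 − 23990)×3280
The z_c×3280 term appears on both sides and cancels. Collect the known terms of each column as K = Σ(ρt)_known − 3280 × (depth of known layers): K_A = 102686058 − 3280×37437.7 = −20109598.3; K_B = 28583100 − 3280×(3056 + 23990) = −60127780.
Balance: K_A = K_B + 13520×ρ, so ρ = (K_A − K_B)/13520 = 40018200/13520 = 2960 kg/m³.

2960 kg/m³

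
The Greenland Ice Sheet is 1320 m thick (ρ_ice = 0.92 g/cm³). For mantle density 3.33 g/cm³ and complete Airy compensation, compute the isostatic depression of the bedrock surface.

365 m

In Airy isostatic equilibrium: the ice load ρ_ice t is balanced by mantle displaced below, ρ_m s.
s = t ρ_ice / ρ_m = 1320 m × 0.92/3.33 = 365 m.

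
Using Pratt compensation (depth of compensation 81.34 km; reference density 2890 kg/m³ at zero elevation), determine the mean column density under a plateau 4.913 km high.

2730 kg/m³

Pratt balance: ρ_ref D = ρ (D + h).
ρ = ρ_ref D/(D + h) = 2890 × 81.34 km/(81.34 km + 4.913 km) = 2730 kg/m³.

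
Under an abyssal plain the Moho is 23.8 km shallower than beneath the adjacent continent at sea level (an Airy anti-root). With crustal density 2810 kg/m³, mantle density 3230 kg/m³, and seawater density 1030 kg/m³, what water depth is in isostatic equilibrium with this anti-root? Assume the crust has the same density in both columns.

Replacing a thickness d of crust by seawater at the top must be balanced by replacing crust with mantle at the base: d (ρ_c − ρ_w) = a (ρ_m − ρ_c).
d = a (ρ_m − ρ_c)/(ρ_c − ρ_w) = 23.8 km × 420/1780 = 5.62 km.

5.62 km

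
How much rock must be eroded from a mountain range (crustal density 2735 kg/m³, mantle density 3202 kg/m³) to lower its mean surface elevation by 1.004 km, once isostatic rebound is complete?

6.88 km

Net drop Δ = e − u = e − e ρ_c/ρ_m = e (ρ_m − ρ_c)/ρ_m.
e = Δ ρ_m/(ρ_m − ρ_c) = 1.004 km × 3202/467 = 6.88 km.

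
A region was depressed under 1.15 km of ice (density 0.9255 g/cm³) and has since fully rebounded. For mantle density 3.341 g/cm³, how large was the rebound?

0.319 km

Removing the load lets mantle flow back in; uplift u satisfies ρ_ice t = ρ_m u.
u = t ρ_ice/ρ_m = 1.15 km × 0.9255/3.341 = 0.319 km.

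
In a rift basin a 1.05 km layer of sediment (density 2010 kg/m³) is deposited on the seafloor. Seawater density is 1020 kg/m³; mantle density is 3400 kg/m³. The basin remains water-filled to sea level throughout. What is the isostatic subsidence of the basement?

Submarine loading: the sediment displaces seawater, and the subsidence is in turn flooded, so s (ρ_m − ρ_w) = t (ρ_sed − ρ_w).
s = 1.05 km × (2010 − 1020) / (3400 − 1020) = 0.437 km.

0.437 km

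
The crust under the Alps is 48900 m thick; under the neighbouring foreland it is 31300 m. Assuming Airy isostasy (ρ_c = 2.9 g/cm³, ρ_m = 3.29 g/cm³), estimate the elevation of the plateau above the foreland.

2090 m

Excess crust Δ = 48900 m − 31300 m = 17600 m, split between elevation h and root r with h + r = Δ.
Airy balance ρ_c h = (ρ_m − ρ_c) r gives r = h ρ_c/(ρ_m − ρ_c), so h (1 + ρ_c/(ρ_m − ρ_c)) = Δ, i.e. h = Δ (ρ_m − ρ_c)/ρ_m.
h = 17600 m × 0.39/3.29 = 2090 m.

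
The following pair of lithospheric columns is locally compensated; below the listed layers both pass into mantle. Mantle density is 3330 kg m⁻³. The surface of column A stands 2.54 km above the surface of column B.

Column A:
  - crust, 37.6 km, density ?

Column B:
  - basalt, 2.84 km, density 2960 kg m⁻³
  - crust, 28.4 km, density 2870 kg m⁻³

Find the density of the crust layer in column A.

2730 kg m⁻³

Take the compensation level at the base of the deeper column (depth z_c below the surface of column A) and equate Σ ρ_i t_i down to z_c; mantle fills any gap and the z_c terms cancel.
Column A: 37.6×ρ + (z_c − 37.6)×3330
Column B: 2.54×0 + 2.84×2960 + 28.4×2870 + (z_c − 2.54 − 31.24)×3330
The z_c×3330 term appears on both sides and cancels. Collect the known terms of each column as K = Σ(ρt)_known − 3330 × (depth of known layers): K_A = 0 − 3330×37.6 = −125208; K_B = 89914.4 − 3330×(2.54 + 31.24) = −22573.
Balance: K_A + 37.6×ρ = K_B, so ρ = (K_B − K_A)/37.6 = 102635/37.6 = 2730 kg m⁻³.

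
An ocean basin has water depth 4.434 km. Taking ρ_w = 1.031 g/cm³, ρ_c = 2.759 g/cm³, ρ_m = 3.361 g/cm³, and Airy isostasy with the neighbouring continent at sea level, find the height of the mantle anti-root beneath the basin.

12.7 km

Equating mass per unit area of the two columns: replacing crust with seawater at the top is compensated by replacing crust with mantle at the base: d (ρ_c − ρ_w) = a (ρ_m − ρ_c).
a = d (ρ_c − ρ_w)/(ρ_m − ρ_c) = 4.434 km × 1.728/0.602 = 12.7 km.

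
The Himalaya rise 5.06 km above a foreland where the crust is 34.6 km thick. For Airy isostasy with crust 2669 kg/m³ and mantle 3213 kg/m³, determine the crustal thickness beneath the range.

64.5 km

Root depth r = h ρ_c / (ρ_m − ρ_c) = 5.06 km × 2669 / 544 = 24.83 km.
Total thickness = T + h + r = 34.6 km + 5.06 km + 24.83 km = 64.5 km.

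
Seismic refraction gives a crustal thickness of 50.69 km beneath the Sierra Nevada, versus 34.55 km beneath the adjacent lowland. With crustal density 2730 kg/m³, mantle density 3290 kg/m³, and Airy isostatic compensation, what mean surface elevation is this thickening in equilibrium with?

2.75 km

Excess crust Δ = 50.69 km − 34.55 km = 16.14 km, split between elevation h and root r with h + r = Δ.
Airy balance ρ_c h = (ρ_m − ρ_c) r gives r = h ρ_c/(ρ_m − ρ_c), so h (1 + ρ_c/(ρ_m − ρ_c)) = Δ, i.e. h = Δ (ρ_m − ρ_c)/ρ_m.
h = 16.14 km × 560/3290 = 2.75 km.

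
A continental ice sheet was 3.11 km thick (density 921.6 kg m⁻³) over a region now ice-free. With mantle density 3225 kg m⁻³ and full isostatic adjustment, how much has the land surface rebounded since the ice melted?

Removing the load lets mantle flow back in; uplift u satisfies ρ_ice t = ρ_m u.
u = t ρ_ice/ρ_m = 3.11 km × 921.6/3225 = 0.889 km.

0.889 km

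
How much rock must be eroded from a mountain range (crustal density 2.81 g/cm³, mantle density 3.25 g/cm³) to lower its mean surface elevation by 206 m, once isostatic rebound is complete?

Net drop Δ = e − u = e − e ρ_c/ρ_m = e (ρ_m − ρ_c)/ρ_m.
e = Δ ρ_m/(ρ_m − ρ_c) = 206 m × 3.25/0.44 = 1520 m.

1520 m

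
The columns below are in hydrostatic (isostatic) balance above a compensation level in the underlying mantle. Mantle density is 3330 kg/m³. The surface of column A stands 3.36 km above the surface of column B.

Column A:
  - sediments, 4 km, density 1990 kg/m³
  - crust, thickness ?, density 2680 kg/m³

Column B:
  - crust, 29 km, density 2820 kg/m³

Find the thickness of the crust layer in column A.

31.7 km

Take the compensation level at the base of the deeper column (depth z_c below the surface of column A) and equate Σ ρ_i t_i down to z_c; mantle fills any gap and the z_c terms cancel.
Column A: 4×1990 + x×2680 + (z_c − 4 − x)×3330
Column B: 3.36×0 + 29×2820 + (z_c − 3.36 − 29)×3330
The z_c×3330 term appears on both sides and cancels. Collect the known terms of each column as K = Σ(ρt)_known − 3330 × (depth of known layers): K_A = 7960 − 3330×4 = −5360; K_B = 81780 − 3330×(3.36 + 29) = −25978.8.
Balance: K_A − x×(3330 − 2680) = K_B, so x = (K_A − K_B)/(3330 − 2680) = 20618.8/650 = 31.7 km.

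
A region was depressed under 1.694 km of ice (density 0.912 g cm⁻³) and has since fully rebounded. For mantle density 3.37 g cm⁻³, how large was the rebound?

0.458 km

Removing the load lets mantle flow back in; uplift u satisfies ρ_ice t = ρ_m u.
u = t ρ_ice/ρ_m = 1.694 km × 0.912/3.37 = 0.458 km.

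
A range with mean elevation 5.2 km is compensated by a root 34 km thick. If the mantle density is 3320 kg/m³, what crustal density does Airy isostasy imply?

ρ_c h = (ρ_m − ρ_c) r → ρ_c (h + r) = ρ_m r → ρ_c = ρ_m r / (h + r).
ρ_c = 3320 × 34 km / (5.2 km + 34 km) = 2880 kg/m³.

2880 kg/m³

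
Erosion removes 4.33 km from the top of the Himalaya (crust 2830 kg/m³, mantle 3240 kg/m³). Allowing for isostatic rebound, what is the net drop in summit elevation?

Rebound u = e ρ_c/ρ_m = 4.33 km × 2830/3240 = 3.782 km.
Net surface drop = e − u = 4.33 km − 3.782 km = e (ρ_m − ρ_c)/ρ_m = 0.548 km.

0.548 km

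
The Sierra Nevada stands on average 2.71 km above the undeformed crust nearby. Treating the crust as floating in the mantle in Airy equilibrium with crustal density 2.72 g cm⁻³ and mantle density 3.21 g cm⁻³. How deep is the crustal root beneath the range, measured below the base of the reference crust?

15 km

In Airy isostatic equilibrium: the weight of the topography is balanced by the buoyancy of the root, ρ_c h = (ρ_m − ρ_c) r.
r = h · ρ_c / (ρ_m − ρ_c) = 2.71 km × 2.72 / (3.21 − 2.72) = 15 km.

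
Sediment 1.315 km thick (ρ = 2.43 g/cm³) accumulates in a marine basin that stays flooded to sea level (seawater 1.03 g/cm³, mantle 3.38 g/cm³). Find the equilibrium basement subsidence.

Submarine loading: the sediment displaces seawater, and the subsidence is in turn flooded, so s (ρ_m − ρ_w) = t (ρ_sed − ρ_w).
s = 1.315 km × (2.43 − 1.03) / (3.38 − 1.03) = 0.783 km.

0.783 km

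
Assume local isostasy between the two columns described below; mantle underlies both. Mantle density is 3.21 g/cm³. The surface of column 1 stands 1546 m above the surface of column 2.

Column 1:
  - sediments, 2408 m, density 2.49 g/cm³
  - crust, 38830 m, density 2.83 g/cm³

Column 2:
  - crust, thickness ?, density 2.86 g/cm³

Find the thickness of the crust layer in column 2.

32900 m

Take the compensation level at the base of the deeper column (depth z_c below the surface of column 1) and equate Σ ρ_i t_i down to z_c; mantle fills any gap and the z_c terms cancel.
Column 1: 2408×2.49 + 38830×2.83 + (z_c − 41238)×3.21
Column 2: 1546×0 + x×2.86 + (z_c − 1546 − 0 − x)×3.21
The z_c×3.21 term appears on both sides and cancels. Collect the known terms of each column as K = Σ(ρt)_known − 3.21 × (depth of known layers): K_1 = 115884.82 − 3.21×41238 = −16489.16; K_2 = 0 − 3.21×(1546 + 0) = −4962.66.
Balance: K_1 = K_2 − x×(3.21 − 2.86), so x = (K_2 − K_1)/(3.21 − 2.86) = 11526.5/0.35 = 32900 m.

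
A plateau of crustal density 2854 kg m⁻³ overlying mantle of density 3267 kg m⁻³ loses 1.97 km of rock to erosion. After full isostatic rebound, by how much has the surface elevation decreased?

0.249 km

Rebound u = e ρ_c/ρ_m = 1.97 km × 2854/3267 = 1.721 km.
Net surface drop = e − u = 1.97 km − 1.721 km = e (ρ_m − ρ_c)/ρ_m = 0.249 km.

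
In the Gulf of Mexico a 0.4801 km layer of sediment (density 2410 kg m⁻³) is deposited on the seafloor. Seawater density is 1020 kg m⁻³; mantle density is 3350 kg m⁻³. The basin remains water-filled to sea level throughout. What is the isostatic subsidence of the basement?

Submarine loading: the sediment displaces seawater, and the subsidence is in turn flooded, so s (ρ_m − ρ_w) = t (ρ_sed − ρ_w).
s = 0.4801 km × (2410 − 1020) / (3350 − 1020) = 0.286 km.

0.286 km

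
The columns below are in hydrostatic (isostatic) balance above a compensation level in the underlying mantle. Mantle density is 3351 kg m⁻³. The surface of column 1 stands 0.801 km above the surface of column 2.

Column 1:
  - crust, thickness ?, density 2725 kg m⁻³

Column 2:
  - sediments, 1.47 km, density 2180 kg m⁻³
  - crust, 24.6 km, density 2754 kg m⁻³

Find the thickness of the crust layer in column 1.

30.5 km

Take the compensation level at the base of the deeper column (depth z_c below the surface of column 1) and equate Σ ρ_i t_i down to z_c; mantle fills any gap and the z_c terms cancel.
Column 1: x×2725 + (z_c − 0 − x)×3351
Column 2: 0.801×0 + 1.47×2180 + 24.6×2754 + (z_c − 0.801 − 26.07)×3351
The z_c×3351 term appears on both sides and cancels. Collect the known terms of each column as K = Σ(ρt)_known − 3351 × (depth of known layers): K_1 = 0 − 3351×0 = 0; K_2 = 70953 − 3351×(0.801 + 26.07) = −19091.721.
Balance: K_1 − x×(3351 − 2725) = K_2, so x = (K_1 − K_2)/(3351 − 2725) = 19091.7/626 = 30.5 km.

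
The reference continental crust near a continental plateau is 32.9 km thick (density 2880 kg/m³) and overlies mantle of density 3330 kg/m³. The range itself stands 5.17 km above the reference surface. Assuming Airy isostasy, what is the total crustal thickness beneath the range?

71.2 km

Root depth r = h ρ_c / (ρ_m − ρ_c) = 5.17 km × 2880 / 450 = 33.09 km.
Total thickness = T + h + r = 32.9 km + 5.17 km + 33.09 km = 71.2 km.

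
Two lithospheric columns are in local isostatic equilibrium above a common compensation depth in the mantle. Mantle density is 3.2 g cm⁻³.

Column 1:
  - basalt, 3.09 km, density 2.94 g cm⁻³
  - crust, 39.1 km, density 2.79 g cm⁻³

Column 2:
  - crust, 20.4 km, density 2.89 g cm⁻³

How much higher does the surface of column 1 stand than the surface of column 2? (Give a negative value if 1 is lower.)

3.28 km

For any compensation level in the mantle, the mantle terms cancel and isostasy reduces to e = (Σt_1 − Σt_2) − (Σ(ρt)_1 − Σ(ρt)_2) / ρ_m.
Σt_1 = 42.19 km; Σt_2 = 20.4 km; Σ(ρt)_1 = 118.1736; Σ(ρt)_2 = 58.956 (in km·g cm⁻³).
e = (42.19 − 20.4) − (118.1736 − 58.956) / 3.2 = 3.28 km.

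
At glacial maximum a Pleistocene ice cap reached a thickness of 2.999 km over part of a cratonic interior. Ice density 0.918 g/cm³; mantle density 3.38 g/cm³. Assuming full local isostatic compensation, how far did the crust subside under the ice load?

0.815 km

Isostatic balance requires: the ice load ρ_ice t is balanced by mantle displaced below, ρ_m s.
s = t ρ_ice / ρ_m = 2.999 km × 0.918/3.38 = 0.815 km.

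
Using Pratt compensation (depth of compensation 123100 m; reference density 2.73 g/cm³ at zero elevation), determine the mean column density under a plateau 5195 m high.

Pratt balance: ρ_ref D = ρ (D + h).
ρ = ρ_ref D/(D + h) = 2.73 × 123100 m/(123100 m + 5195 m) = 2.62 g/cm³.

2.62 g/cm³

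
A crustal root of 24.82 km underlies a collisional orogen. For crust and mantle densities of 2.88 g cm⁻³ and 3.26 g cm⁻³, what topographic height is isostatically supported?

By Archimedes' principle applied to the lithosphere: ρ_c h = (ρ_m − ρ_c) r.
h = r (ρ_m − ρ_c) / ρ_c = 24.82 km × (3.26 − 2.88) / 2.88 = 3.27 km.

3.27 km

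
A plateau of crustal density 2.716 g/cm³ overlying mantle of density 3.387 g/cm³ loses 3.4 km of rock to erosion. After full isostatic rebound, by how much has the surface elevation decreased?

0.674 km

Rebound u = e ρ_c/ρ_m = 3.4 km × 2.716/3.387 = 2.726 km.
Net surface drop = e − u = 3.4 km − 2.726 km = e (ρ_m − ρ_c)/ρ_m = 0.674 km.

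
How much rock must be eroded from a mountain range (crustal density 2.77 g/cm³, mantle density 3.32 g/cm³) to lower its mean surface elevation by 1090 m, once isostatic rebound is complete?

Net drop Δ = e − u = e − e ρ_c/ρ_m = e (ρ_m − ρ_c)/ρ_m.
e = Δ ρ_m/(ρ_m − ρ_c) = 1090 m × 3.32/0.55 = 6580 m.

6580 m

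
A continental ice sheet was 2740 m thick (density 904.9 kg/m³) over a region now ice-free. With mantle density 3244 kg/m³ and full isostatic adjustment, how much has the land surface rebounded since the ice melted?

Removing the load lets mantle flow back in; uplift u satisfies ρ_ice t = ρ_m u.
u = t ρ_ice/ρ_m = 2740 m × 904.9/3244 = 764 m.

764 m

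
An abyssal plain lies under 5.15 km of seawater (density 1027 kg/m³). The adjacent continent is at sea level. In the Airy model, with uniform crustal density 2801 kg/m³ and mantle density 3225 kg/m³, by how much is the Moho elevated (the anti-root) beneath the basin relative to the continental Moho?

In Airy isostatic equilibrium: replacing crust with seawater at the top is compensated by replacing crust with mantle at the base: d (ρ_c − ρ_w) = a (ρ_m − ρ_c).
a = d (ρ_c − ρ_w)/(ρ_m − ρ_c) = 5.15 km × 1774/424 = 21.5 km.

21.5 km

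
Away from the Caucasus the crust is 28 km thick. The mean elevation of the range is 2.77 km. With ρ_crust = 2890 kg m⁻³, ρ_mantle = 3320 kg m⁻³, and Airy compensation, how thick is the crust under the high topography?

49.4 km

Root depth r = h ρ_c / (ρ_m − ρ_c) = 2.77 km × 2890 / 430 = 18.62 km.
Total thickness = T + h + r = 28 km + 2.77 km + 18.62 km = 49.4 km.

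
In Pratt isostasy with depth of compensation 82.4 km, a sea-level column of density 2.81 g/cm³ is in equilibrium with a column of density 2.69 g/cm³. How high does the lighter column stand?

3.68 km

ρ_ref D = ρ (D + h) → h = D (ρ_ref − ρ)/ρ.
h = 82.4 km × (2.81 − 2.69)/2.69 = 3.68 km.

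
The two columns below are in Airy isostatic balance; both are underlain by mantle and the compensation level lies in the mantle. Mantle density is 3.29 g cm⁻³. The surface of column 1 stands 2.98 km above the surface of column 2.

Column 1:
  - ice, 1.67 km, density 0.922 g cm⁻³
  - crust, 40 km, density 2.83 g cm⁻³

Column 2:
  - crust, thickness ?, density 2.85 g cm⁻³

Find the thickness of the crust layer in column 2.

Take the compensation level at the base of the deeper column (depth z_c below the surface of column 1) and equate Σ ρ_i t_i down to z_c; mantle fills any gap and the z_c terms cancel.
Column 1: 1.67×0.922 + 40×2.83 + (z_c − 41.67)×3.29
Column 2: 2.98×0 + x×2.85 + (z_c − 2.98 − 0 − x)×3.29
The z_c×3.29 term appears on both sides and cancels. Collect the known terms of each column as K = Σ(ρt)_known − 3.29 × (depth of known layers): K_1 = 114.73974 − 3.29×41.67 = −22.35456; K_2 = 0 − 3.29×(2.98 + 0) = −9.8042.
Balance: K_1 = K_2 − x×(3.29 − 2.85), so x = (K_2 − K_1)/(3.29 − 2.85) = 12.5504/0.44 = 28.5 km.

28.5 km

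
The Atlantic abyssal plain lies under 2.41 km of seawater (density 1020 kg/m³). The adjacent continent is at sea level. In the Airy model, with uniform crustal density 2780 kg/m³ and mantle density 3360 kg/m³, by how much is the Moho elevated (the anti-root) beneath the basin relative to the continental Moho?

Isostatic balance requires: replacing crust with seawater at the top is compensated by replacing crust with mantle at the base: d (ρ_c − ρ_w) = a (ρ_m − ρ_c).
a = d (ρ_c − ρ_w)/(ρ_m − ρ_c) = 2.41 km × 1760/580 = 7.31 km.

7.31 km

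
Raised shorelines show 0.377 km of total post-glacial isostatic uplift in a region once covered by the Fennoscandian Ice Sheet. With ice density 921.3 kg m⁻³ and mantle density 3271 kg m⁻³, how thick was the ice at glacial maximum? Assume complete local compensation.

u = t ρ_ice/ρ_m → t = u ρ_m/ρ_ice = 0.377 km × 3271/921.3 = 1.34 km.

1.34 km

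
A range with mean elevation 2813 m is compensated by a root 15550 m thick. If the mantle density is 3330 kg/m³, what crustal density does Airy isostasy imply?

2820 kg/m³

ρ_c h = (ρ_m − ρ_c) r → ρ_c (h + r) = ρ_m r → ρ_c = ρ_m r / (h + r).
ρ_c = 3330 × 15550 m / (2813 m + 15550 m) = 2820 kg/m³.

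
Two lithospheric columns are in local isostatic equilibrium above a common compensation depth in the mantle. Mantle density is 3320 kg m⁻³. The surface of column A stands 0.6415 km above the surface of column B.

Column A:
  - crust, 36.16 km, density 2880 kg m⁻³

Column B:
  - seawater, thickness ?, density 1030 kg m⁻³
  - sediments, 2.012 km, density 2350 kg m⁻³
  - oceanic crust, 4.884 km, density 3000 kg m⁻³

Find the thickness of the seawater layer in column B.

4.48 km

Take the compensation level at the base of the deeper column (depth z_c below the surface of column A) and equate Σ ρ_i t_i down to z_c; mantle fills any gap and the z_c terms cancel.
Column A: 36.16×2880 + (z_c − 36.16)×3320
Column B: 0.6415×0 + x×1030 + 2.012×2350 + 4.884×3000 + (z_c − 0.6415 − 6.896 − x)×3320
The z_c×3320 term appears on both sides and cancels. Collect the known terms of each column as K = Σ(ρt)_known − 3320 × (depth of known layers): K_A = 104140.8 − 3320×36.16 = −15910.4; K_B = 19380.2 − 3320×(0.6415 + 6.896) = −5644.3.
Balance: K_A = K_B − x×(3320 − 1030), so x = (K_B − K_A)/(3320 − 1030) = 10266.1/2290 = 4.48 km.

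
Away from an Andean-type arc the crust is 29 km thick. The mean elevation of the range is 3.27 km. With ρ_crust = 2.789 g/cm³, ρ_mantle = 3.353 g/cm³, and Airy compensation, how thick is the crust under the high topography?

Root depth r = h ρ_c / (ρ_m − ρ_c) = 3.27 km × 2.789 / 0.564 = 16.17 km.
Total thickness = T + h + r = 29 km + 3.27 km + 16.17 km = 48.4 km.

48.4 km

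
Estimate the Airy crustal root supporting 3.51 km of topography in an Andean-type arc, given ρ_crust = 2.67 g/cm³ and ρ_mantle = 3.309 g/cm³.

14.7 km

Isostatic balance requires: the weight of the topography is balanced by the buoyancy of the root, ρ_c h = (ρ_m − ρ_c) r.
r = h · ρ_c / (ρ_m − ρ_c) = 3.51 km × 2.67 / (3.309 − 2.67) = 14.7 km.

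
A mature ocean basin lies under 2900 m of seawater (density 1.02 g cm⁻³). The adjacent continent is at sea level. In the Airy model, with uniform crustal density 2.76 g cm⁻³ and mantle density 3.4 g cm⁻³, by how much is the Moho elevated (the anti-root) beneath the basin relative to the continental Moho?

7880 m

Balancing pressure at the compensation depth: replacing crust with seawater at the top is compensated by replacing crust with mantle at the base: d (ρ_c − ρ_w) = a (ρ_m − ρ_c).
a = d (ρ_c − ρ_w)/(ρ_m − ρ_c) = 2900 m × 1.74/0.64 = 7880 m.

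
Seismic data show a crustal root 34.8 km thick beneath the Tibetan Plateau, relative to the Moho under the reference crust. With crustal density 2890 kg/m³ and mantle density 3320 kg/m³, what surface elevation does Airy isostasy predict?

In Airy isostatic equilibrium: ρ_c h = (ρ_m − ρ_c) r.
h = r (ρ_m − ρ_c) / ρ_c = 34.8 km × (3320 − 2890) / 2890 = 5.18 km.

5.18 km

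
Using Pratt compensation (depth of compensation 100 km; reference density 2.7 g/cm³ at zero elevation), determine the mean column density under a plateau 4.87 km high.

Pratt balance: ρ_ref D = ρ (D + h).
ρ = ρ_ref D/(D + h) = 2.7 × 100 km/(100 km + 4.87 km) = 2.57 g/cm³.

2.57 g/cm³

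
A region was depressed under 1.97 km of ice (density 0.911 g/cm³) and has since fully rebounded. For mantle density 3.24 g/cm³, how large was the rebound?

Removing the load lets mantle flow back in; uplift u satisfies ρ_ice t = ρ_m u.
u = t ρ_ice/ρ_m = 1.97 km × 0.911/3.24 = 0.554 km.

0.554 km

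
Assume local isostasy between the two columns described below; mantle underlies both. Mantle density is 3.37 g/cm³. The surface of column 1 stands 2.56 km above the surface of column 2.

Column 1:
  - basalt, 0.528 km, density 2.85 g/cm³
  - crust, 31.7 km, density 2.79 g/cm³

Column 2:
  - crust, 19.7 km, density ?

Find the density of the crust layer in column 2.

2.86 g/cm³

Take the compensation level at the base of the deeper column (depth z_c below the surface of column 1) and equate Σ ρ_i t_i down to z_c; mantle fills any gap and the z_c terms cancel.
Column 1: 0.528×2.85 + 31.7×2.79 + (z_c − 32.228)×3.37
Column 2: 2.56×0 + 19.7×ρ + (z_c − 2.56 − 19.7)×3.37
The z_c×3.37 term appears on both sides and cancels. Collect the known terms of each column as K = Σ(ρt)_known − 3.37 × (depth of known layers): K_1 = 89.9478 − 3.37×32.228 = −18.66056; K_2 = 0 − 3.37×(2.56 + 19.7) = −75.0162.
Balance: K_1 = K_2 + 19.7×ρ, so ρ = (K_1 − K_2)/19.7 = 56.3556/19.7 = 2.86 g/cm³.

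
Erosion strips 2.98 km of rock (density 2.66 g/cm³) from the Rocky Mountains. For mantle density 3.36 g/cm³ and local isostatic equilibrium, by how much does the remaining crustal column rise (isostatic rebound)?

2.36 km

Unloading: uplift u = e ρ_c/ρ_m = 2.98 km × 2.66/3.36 = 2.36 km.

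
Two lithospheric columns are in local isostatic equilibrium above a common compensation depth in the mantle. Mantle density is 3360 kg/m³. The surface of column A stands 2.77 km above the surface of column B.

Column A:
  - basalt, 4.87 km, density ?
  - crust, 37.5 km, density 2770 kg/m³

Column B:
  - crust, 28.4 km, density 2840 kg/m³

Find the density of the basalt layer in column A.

Take the compensation level at the base of the deeper column (depth z_c below the surface of column A) and equate Σ ρ_i t_i down to z_c; mantle fills any gap and the z_c terms cancel.
Column A: 4.87×ρ + 37.5×2770 + (z_c − 42.37)×3360
Column B: 2.77×0 + 28.4×2840 + (z_c − 2.77 − 28.4)×3360
The z_c×3360 term appears on both sides and cancels. Collect the known terms of each column as K = Σ(ρt)_known − 3360 × (depth of known layers): K_A = 103875 − 3360×42.37 = −38488.2; K_B = 80656 − 3360×(2.77 + 28.4) = −24075.2.
Balance: K_A + 4.87×ρ = K_B, so ρ = (K_B − K_A)/4.87 = 14413/4.87 = 2960 kg/m³.

2960 kg/m³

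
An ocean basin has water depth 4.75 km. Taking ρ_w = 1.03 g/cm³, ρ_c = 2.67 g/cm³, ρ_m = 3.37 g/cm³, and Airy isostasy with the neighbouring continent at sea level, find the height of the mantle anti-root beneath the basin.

Equating mass per unit area of the two columns: replacing crust with seawater at the top is compensated by replacing crust with mantle at the base: d (ρ_c − ρ_w) = a (ρ_m − ρ_c).
a = d (ρ_c − ρ_w)/(ρ_m − ρ_c) = 4.75 km × 1.64/0.7 = 11.1 km.

11.1 km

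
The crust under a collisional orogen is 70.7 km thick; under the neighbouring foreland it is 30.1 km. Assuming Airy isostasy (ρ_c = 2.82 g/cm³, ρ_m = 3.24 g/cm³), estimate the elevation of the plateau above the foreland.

5.26 km

Excess crust Δ = 70.7 km − 30.1 km = 40.6 km, split between elevation h and root r with h + r = Δ.
Airy balance ρ_c h = (ρ_m − ρ_c) r gives r = h ρ_c/(ρ_m − ρ_c), so h (1 + ρ_c/(ρ_m − ρ_c)) = Δ, i.e. h = Δ (ρ_m − ρ_c)/ρ_m.
h = 40.6 km × 0.42/3.24 = 5.26 km.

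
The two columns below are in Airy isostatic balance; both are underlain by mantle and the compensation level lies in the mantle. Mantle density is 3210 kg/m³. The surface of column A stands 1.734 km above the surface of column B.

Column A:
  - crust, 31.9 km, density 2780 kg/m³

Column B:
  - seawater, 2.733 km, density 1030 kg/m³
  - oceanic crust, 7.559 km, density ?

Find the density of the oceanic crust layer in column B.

2920 kg/m³

Take the compensation level at the base of the deeper column (depth z_c below the surface of column A) and equate Σ ρ_i t_i down to z_c; mantle fills any gap and the z_c terms cancel.
Column A: 31.9×2780 + (z_c − 31.9)×3210
Column B: 1.734×0 + 2.733×1030 + 7.559×ρ + (z_c − 1.734 − 10.292)×3210
The z_c×3210 term appears on both sides and cancels. Collect the known terms of each column as K = Σ(ρt)_known − 3210 × (depth of known layers): K_A = 88682 − 3210×31.9 = −13717; K_B = 2814.99 − 3210×(1.734 + 10.292) = −35788.47.
Balance: K_A = K_B + 7.559×ρ, so ρ = (K_A − K_B)/7.559 = 22071.5/7.559 = 2920 kg/m³.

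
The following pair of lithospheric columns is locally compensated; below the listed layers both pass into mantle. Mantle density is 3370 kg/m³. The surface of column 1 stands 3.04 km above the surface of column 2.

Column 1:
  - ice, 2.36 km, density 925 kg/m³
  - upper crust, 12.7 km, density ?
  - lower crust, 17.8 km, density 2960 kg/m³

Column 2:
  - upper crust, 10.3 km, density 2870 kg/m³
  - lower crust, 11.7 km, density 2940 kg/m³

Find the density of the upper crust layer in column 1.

Take the compensation level at the base of the deeper column (depth z_c below the surface of column 1) and equate Σ ρ_i t_i down to z_c; mantle fills any gap and the z_c terms cancel.
Column 1: 2.36×925 + 12.7×ρ + 17.8×2960 + (z_c − 32.86)×3370
Column 2: 3.04×0 + 10.3×2870 + 11.7×2940 + (z_c − 3.04 − 22)×3370
The z_c×3370 term appears on both sides and cancels. Collect the known terms of each column as K = Σ(ρt)_known − 3370 × (depth of known layers): K_1 = 54871 − 3370×32.86 = −55867.2; K_2 = 63959 − 3370×(3.04 + 22) = −20425.8.
Balance: K_1 + 12.7×ρ = K_2, so ρ = (K_2 − K_1)/12.7 = 35441.4/12.7 = 2790 kg/m³.

2790 kg/m³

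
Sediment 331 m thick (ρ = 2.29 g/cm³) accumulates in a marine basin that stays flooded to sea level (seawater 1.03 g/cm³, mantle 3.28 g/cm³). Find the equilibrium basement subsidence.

185 m

Submarine loading: the sediment displaces seawater, and the subsidence is in turn flooded, so s (ρ_m − ρ_w) = t (ρ_sed − ρ_w).
s = 331 m × (2.29 − 1.03) / (3.28 − 1.03) = 185 m.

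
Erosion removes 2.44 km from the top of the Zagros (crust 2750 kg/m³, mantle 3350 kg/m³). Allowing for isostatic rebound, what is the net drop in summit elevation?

0.437 km

Rebound u = e ρ_c/ρ_m = 2.44 km × 2750/3350 = 2.003 km.
Net surface drop = e − u = 2.44 km − 2.003 km = e (ρ_m − ρ_c)/ρ_m = 0.437 km.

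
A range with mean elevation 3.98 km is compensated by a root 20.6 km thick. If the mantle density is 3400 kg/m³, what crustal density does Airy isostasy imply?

2850 kg/m³

ρ_c h = (ρ_m − ρ_c) r → ρ_c (h + r) = ρ_m r → ρ_c = ρ_m r / (h + r).
ρ_c = 3400 × 20.6 km / (3.98 km + 20.6 km) = 2850 kg/m³.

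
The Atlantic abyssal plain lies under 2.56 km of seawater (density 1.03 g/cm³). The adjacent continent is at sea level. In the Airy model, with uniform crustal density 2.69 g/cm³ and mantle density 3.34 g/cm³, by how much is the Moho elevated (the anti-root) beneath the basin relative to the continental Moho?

6.54 km

By Archimedes' principle applied to the lithosphere: replacing crust with seawater at the top is compensated by replacing crust with mantle at the base: d (ρ_c − ρ_w) = a (ρ_m − ρ_c).
a = d (ρ_c − ρ_w)/(ρ_m − ρ_c) = 2.56 km × 1.66/0.65 = 6.54 km.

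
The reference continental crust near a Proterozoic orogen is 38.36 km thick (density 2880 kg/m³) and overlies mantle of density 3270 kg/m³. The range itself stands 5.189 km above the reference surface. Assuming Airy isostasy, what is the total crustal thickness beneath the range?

Root depth r = h ρ_c / (ρ_m − ρ_c) = 5.189 km × 2880 / 390 = 38.32 km.
Total thickness = T + h + r = 38.36 km + 5.189 km + 38.32 km = 81.9 km.

81.9 km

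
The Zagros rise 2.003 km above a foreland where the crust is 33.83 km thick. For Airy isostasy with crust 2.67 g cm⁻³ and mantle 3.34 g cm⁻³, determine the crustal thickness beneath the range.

Root depth r = h ρ_c / (ρ_m − ρ_c) = 2.003 km × 2.67 / 0.67 = 7.982 km.
Total thickness = T + h + r = 33.83 km + 2.003 km + 7.982 km = 43.8 km.

43.8 km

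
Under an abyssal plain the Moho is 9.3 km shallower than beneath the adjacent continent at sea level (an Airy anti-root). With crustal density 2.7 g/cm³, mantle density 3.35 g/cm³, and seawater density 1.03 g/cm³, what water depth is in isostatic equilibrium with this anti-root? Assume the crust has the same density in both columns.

3.62 km

Replacing a thickness d of crust by seawater at the top must be balanced by replacing crust with mantle at the base: d (ρ_c − ρ_w) = a (ρ_m − ρ_c).
d = a (ρ_m − ρ_c)/(ρ_c − ρ_w) = 9.3 km × 0.65/1.67 = 3.62 km.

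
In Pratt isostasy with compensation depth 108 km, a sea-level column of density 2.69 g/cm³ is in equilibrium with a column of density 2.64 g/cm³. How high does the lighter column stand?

2.05 km

ρ_ref D = ρ (D + h) → h = D (ρ_ref − ρ)/ρ.
h = 108 km × (2.69 − 2.64)/2.64 = 2.05 km.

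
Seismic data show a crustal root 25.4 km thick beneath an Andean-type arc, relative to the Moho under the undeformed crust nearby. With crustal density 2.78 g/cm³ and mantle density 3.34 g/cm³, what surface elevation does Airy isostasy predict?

5.12 km

For local isostatic compensation: ρ_c h = (ρ_m − ρ_c) r.
h = r (ρ_m − ρ_c) / ρ_c = 25.4 km × (3.34 − 2.78) / 2.78 = 5.12 km.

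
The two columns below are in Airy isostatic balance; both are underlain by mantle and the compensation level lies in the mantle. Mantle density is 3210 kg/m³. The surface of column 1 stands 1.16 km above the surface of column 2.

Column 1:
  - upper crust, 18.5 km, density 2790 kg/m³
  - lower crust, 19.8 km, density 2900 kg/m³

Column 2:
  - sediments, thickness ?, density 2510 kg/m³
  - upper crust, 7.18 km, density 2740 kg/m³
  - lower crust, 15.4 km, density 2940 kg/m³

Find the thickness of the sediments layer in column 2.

3.79 km

Take the compensation level at the base of the deeper column (depth z_c below the surface of column 1) and equate Σ ρ_i t_i down to z_c; mantle fills any gap and the z_c terms cancel.
Column 1: 18.5×2790 + 19.8×2900 + (z_c − 38.3)×3210
Column 2: 1.16×0 + x×2510 + 7.18×2740 + 15.4×2940 + (z_c − 1.16 − 22.58 − x)×3210
The z_c×3210 term appears on both sides and cancels. Collect the known terms of each column as K = Σ(ρt)_known − 3210 × (depth of known layers): K_1 = 109035 − 3210×38.3 = −13908; K_2 = 64949.2 − 3210×(1.16 + 22.58) = −11256.2.
Balance: K_1 = K_2 − x×(3210 − 2510), so x = (K_2 − K_1)/(3210 − 2510) = 2651.8/700 = 3.79 km.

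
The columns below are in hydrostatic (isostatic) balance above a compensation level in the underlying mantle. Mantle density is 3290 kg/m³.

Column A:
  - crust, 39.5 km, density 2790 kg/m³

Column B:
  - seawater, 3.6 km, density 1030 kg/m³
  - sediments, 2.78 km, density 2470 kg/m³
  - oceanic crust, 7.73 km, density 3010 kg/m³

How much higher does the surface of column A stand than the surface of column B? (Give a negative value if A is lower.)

For any compensation level in the mantle, the mantle terms cancel and isostasy reduces to e = (Σt_A − Σt_B) − (Σ(ρt)_A − Σ(ρt)_B) / ρ_m.
Σt_A = 39.5 km; Σt_B = 14.11 km; Σ(ρt)_A = 110205; Σ(ρt)_B = 33841.9 (in km·kg/m³).
e = (39.5 − 14.11) − (110205 − 33841.9) / 3290 = 2.18 km.

2.18 km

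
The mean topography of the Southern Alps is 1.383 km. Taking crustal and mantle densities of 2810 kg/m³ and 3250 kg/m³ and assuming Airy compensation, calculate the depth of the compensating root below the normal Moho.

8.83 km

Balancing pressure at the compensation depth: the weight of the topography is balanced by the buoyancy of the root, ρ_c h = (ρ_m − ρ_c) r.
r = h · ρ_c / (ρ_m − ρ_c) = 1.383 km × 2810 / (3250 − 2810) = 8.83 km.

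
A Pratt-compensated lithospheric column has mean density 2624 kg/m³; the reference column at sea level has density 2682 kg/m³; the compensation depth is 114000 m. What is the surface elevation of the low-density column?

2520 m

ρ_ref D = ρ (D + h) → h = D (ρ_ref − ρ)/ρ.
h = 114000 m × (2682 − 2624)/2624 = 2520 m.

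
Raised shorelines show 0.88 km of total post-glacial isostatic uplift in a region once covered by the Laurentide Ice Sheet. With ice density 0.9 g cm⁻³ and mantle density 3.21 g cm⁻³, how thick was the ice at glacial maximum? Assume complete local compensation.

u = t ρ_ice/ρ_m → t = u ρ_m/ρ_ice = 0.88 km × 3.21/0.9 = 3.14 km.

3.14 km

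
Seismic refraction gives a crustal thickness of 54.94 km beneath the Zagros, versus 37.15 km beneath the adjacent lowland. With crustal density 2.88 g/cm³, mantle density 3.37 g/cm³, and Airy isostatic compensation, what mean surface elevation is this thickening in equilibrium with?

Excess crust Δ = 54.94 km − 37.15 km = 17.79 km, split between elevation h and root r with h + r = Δ.
Airy balance ρ_c h = (ρ_m − ρ_c) r gives r = h ρ_c/(ρ_m − ρ_c), so h (1 + ρ_c/(ρ_m − ρ_c)) = Δ, i.e. h = Δ (ρ_m − ρ_c)/ρ_m.
h = 17.79 km × 0.49/3.37 = 2.59 km.

2.59 km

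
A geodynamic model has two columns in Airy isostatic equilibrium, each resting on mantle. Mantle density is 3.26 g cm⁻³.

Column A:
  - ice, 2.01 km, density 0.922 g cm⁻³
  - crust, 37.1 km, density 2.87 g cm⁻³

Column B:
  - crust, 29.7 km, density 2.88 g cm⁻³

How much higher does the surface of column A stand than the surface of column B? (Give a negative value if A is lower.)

For any compensation level in the mantle, the mantle terms cancel and isostasy reduces to e = (Σt_A − Σt_B) − (Σ(ρt)_A − Σ(ρt)_B) / ρ_m.
Σt_A = 39.11 km; Σt_B = 29.7 km; Σ(ρt)_A = 108.33022; Σ(ρt)_B = 85.536 (in km·g cm⁻³).
e = (39.11 − 29.7) − (108.33022 − 85.536) / 3.26 = 2.42 km.

2.42 km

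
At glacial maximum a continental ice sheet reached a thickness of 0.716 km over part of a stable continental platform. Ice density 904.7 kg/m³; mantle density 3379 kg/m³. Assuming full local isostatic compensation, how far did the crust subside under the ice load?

0.192 km

In Airy isostatic equilibrium: the ice load ρ_ice t is balanced by mantle displaced below, ρ_m s.
s = t ρ_ice / ρ_m = 0.716 km × 904.7/3379 = 0.192 km.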